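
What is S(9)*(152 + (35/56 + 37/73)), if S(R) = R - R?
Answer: 0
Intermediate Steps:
S(R) = 0
S(9)*(152 + (35/56 + 37/73)) = 0*(152 + (35/56 + 37/73)) = 0*(152 + (35*(1/56) + 37*(1/73))) = 0*(152 + (5/8 + 37/73)) = 0*(152 + 661/584) = 0*(89429/584) = 0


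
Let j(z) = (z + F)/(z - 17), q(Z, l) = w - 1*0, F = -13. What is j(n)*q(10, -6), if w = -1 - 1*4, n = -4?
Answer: -85/21 ≈ -4.0476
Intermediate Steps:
w = -5 (w = -1 - 4 = -5)
q(Z, l) = -5 (q(Z, l) = -5 - 1*0 = -5 + 0 = -5)
j(z) = (-13 + z)/(-17 + z) (j(z) = (z - 13)/(z - 17) = (-13 + z)/(-17 + z))
j(n)*q(10, -6) = ((-13 - 4)/(-17 - 4))*(-5) = (-17/(-21))*(-5) = -1/21*(-17)*(-5) = (17/21)*(-5) = -85/21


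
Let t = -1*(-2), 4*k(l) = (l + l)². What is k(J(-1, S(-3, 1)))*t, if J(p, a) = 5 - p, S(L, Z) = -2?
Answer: 72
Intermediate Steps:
k(l) = l² (k(l) = (l + l)²/4 = (2*l)²/4 = (4*l²)/4 = l²)
t = 2
k(J(-1, S(-3, 1)))*t = (5 - 1*(-1))²*2 = (5 + 1)²*2 = 6²*2 = 36*2 = 72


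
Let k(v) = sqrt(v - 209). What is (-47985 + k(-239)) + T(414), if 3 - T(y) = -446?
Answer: -47536 + 8*I*sqrt(7) ≈ -47536.0 + 21.166*I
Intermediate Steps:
T(y) = 449 (T(y) = 3 - 1*(-446) = 3 + 446 = 449)
k(v) = sqrt(-209 + v)
(-47985 + k(-239)) + T(414) = (-47985 + sqrt(-209 - 239)) + 449 = (-47985 + sqrt(-448)) + 449 = (-47985 + 8*I*sqrt(7)) + 449 = -47536 + 8*I*sqrt(7)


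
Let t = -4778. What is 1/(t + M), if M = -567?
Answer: -1/5345 ≈ -0.00018709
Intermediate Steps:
1/(t + M) = 1/(-4778 - 567) = 1/(-5345) = -1/5345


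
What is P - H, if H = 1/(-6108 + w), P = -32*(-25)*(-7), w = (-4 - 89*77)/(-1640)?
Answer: -56057471160/10010263 ≈ -5600.0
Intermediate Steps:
w = 6857/1640 (w = (-4 - 6853)*(-1/1640) = -6857*(-1/1640) = 6857/1640 ≈ 4.1811)
P = -5600 (P = 800*(-7) = -5600)
H = -1640/10010263 (H = 1/(-6108 + 6857/1640) = 1/(-10010263/1640) = -1640/10010263 ≈ -0.00016383)
P - H = -5600 - 1*(-1640/10010263) = -5600 + 1640/10010263 = -56057471160/10010263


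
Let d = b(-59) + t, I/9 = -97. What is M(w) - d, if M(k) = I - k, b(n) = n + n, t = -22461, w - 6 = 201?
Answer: 21499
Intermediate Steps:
w = 207 (w = 6 + 201 = 207)
b(n) = 2*n
I = -873 (I = 9*(-97) = -873)
d = -22579 (d = 2*(-59) - 22461 = -118 - 22461 = -22579)
M(k) = -873 - k
M(w) - d = (-873 - 1*207) - 1*(-22579) = (-873 - 207) + 22579 = -1080 + 22579 = 21499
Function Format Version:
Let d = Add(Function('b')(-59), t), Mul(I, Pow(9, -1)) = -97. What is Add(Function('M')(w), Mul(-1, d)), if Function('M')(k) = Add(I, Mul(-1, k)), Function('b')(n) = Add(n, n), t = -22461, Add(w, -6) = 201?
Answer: 21499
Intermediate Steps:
w = 207 (w = Add(6, 201) = 207)
Function('b')(n) = Mul(2, n)
I = -873 (I = Mul(9, -97) = -873)
d = -22579 (d = Add(Mul(2, -59), -22461) = Add(-118, -22461) = -22579)
Function('M')(k) = Add(-873, Mul(-1, k))
Add(Function('M')(w), Mul(-1, d)) = Add(Add(-873, Mul(-1, 207)), Mul(-1, -22579)) = Add(Add(-873, -207), 22579) = Add(-1080, 22579) = 21499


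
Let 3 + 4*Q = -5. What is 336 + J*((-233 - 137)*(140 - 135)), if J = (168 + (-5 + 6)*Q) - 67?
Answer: -182814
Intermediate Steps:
Q = -2 (Q = -3/4 + (1/4)*(-5) = -3/4 - 5/4 = -2)
J = 99 (J = (168 + (-5 + 6)*(-2)) - 67 = (168 + 1*(-2)) - 67 = (168 - 2) - 67 = 166 - 67 = 99)
336 + J*((-233 - 137)*(140 - 135)) = 336 + 99*((-233 - 137)*(140 - 135)) = 336 + 99*(-370*5) = 336 + 99*(-1850) = 336 - 183150 = -182814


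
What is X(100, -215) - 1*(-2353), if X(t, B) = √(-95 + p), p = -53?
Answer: 2353 + 2*I*√37 ≈ 2353.0 + 12.166*I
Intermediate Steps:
X(t, B) = 2*I*√37 (X(t, B) = √(-95 - 53) = √(-148) = 2*I*√37)
X(100, -215) - 1*(-2353) = 2*I*√37 - 1*(-2353) = 2*I*√37 + 2353 = 2353 + 2*I*√37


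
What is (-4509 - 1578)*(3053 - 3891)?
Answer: 5100906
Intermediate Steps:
(-4509 - 1578)*(3053 - 3891) = -6087*(-838) = 5100906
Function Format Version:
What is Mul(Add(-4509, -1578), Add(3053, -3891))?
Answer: 5100906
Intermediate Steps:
Mul(Add(-4509, -1578), Add(3053, -3891)) = Mul(-6087, -838) = 5100906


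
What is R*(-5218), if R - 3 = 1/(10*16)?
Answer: -1254929/80 ≈ -15687.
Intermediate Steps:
R = 481/160 (R = 3 + 1/(10*16) = 3 + 1/160 = 481/160 ≈ 3.0062)
R*(-5218) = (481/160)*(-5218) = -1254929/80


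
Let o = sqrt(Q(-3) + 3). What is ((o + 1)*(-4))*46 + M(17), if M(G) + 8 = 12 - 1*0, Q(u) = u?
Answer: -180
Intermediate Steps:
o = 0 (o = sqrt(-3 + 3) = sqrt(0) = 0)
M(G) = 4 (M(G) = -8 + (12 - 1*0) = -8 + (12 + 0) = -8 + 12 = 4)
((o + 1)*(-4))*46 + M(17) = ((0 + 1)*(-4))*46 + 4 = (1*(-4))*46 + 4 = -4*46 + 4 = -184 + 4 = -180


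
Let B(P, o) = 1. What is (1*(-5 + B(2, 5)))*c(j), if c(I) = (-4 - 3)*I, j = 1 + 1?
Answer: 56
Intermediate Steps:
j = 2
c(I) = -7*I
(1*(-5 + B(2, 5)))*c(j) = (1*(-5 + 1))*(-7*2) = (1*(-4))*(-14) = -4*(-14) = 56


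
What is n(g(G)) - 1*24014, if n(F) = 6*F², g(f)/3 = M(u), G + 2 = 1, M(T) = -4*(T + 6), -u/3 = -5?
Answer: 357010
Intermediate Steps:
u = 15 (u = -3*(-5) = 15)
M(T) = -24 - 4*T (M(T) = -4*(6 + T) = -24 - 4*T)
G = -1 (G = -2 + 1 = -1)
g(f) = -252 (g(f) = 3*(-24 - 4*15) = 3*(-24 - 60) = 3*(-84) = -252)
n(g(G)) - 1*24014 = 6*(-252)² - 1*24014 = 6*63504 - 24014 = 381024 - 24014 = 357010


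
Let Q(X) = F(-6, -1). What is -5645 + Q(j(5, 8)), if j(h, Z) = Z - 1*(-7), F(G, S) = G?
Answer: -5651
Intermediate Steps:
j(h, Z) = 7 + Z (j(h, Z) = Z + 7 = 7 + Z)
Q(X) = -6
-5645 + Q(j(5, 8)) = -5645 - 6 = -5651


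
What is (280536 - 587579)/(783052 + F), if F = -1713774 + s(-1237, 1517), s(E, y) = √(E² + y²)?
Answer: 142885837523/433119804913 + 307043*√3831458/866239609826 ≈ 0.33059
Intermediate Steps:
F = -1713774 + √3831458 (F = -1713774 + √((-1237)² + 1517²) = -1713774 + √(1530169 + 2301289) = -1713774 + √3831458 ≈ -1.7118e+6)
(280536 - 587579)/(783052 + F) = (280536 - 587579)/(783052 + (-1713774 + √3831458)) = -307043/(-930722 + √3831458)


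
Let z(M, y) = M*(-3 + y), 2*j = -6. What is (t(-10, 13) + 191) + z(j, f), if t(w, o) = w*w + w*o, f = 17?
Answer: 119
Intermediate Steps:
t(w, o) = w² + o*w
j = -3 (j = (½)*(-6) = -3)
(t(-10, 13) + 191) + z(j, f) = (-10*(13 - 10) + 191) - 3*(-3 + 17) = (-10*3 + 191) - 3*14 = (-30 + 191) - 42 = 161 - 42 = 119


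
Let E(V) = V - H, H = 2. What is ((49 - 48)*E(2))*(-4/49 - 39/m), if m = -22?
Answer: 0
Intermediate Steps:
E(V) = -2 + V (E(V) = V - 1*2 = V - 2 = -2 + V)
((49 - 48)*E(2))*(-4/49 - 39/m) = ((49 - 48)*(-2 + 2))*(-4/49 - 39/(-22)) = (1*0)*(-4*1/49 - 39*(-1/22)) = 0*(-4/49 + 39/22) = 0*(1823/1078) = 0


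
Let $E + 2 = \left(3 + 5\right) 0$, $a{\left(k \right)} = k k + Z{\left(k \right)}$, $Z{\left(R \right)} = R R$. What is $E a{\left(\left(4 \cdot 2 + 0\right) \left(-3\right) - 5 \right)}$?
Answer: $-3364$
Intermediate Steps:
$Z{\left(R \right)} = R^{2}$
$a{\left(k \right)} = 2 k^{2}$ ($a{\left(k \right)} = k k + k^{2} = k^{2} + k^{2} = 2 k^{2}$)
$E = -2$ ($E = -2 + \left(3 + 5\right) 0 = -2 + 8 \cdot 0 = -2 + 0 = -2$)
$E a{\left(\left(4 \cdot 2 + 0\right) \left(-3\right) - 5 \right)} = - 2 \cdot 2 \left(\left(4 \cdot 2 + 0\right) \left(-3\right) - 5\right)^{2} = - 2 \cdot 2 \left(\left(8 + 0\right) \left(-3\right) - 5\right)^{2} = - 2 \cdot 2 \left(8 \left(-3\right) - 5\right)^{2} = - 2 \cdot 2 \left(-24 - 5\right)^{2} = - 2 \cdot 2 \left(-29\right)^{2} = - 2 \cdot 2 \cdot 841 = \left(-2\right) 1682 = -3364$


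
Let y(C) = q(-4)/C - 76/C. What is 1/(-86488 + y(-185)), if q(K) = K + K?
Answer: -185/16000196 ≈ -1.1562e-5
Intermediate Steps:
q(K) = 2*K
y(C) = -84/C (y(C) = (2*(-4))/C - 76/C = -8/C - 76/C = -84/C)
1/(-86488 + y(-185)) = 1/(-86488 - 84/(-185)) = 1/(-86488 - 84*(-1/185)) = 1/(-86488 + 84/185) = 1/(-16000196/185) = -185/16000196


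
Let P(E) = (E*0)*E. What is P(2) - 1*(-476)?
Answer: 476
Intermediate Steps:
P(E) = 0 (P(E) = 0*E = 0)
P(2) - 1*(-476) = 0 - 1*(-476) = 0 + 476 = 476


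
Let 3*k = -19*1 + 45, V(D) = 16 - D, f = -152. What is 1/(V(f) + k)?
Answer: 3/530 ≈ 0.0056604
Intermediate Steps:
k = 26/3 (k = (-19*1 + 45)/3 = (-19 + 45)/3 = (1/3)*26 = 26/3 ≈ 8.6667)
1/(V(f) + k) = 1/((16 - 1*(-152)) + 26/3) = 1/((16 + 152) + 26/3) = 1/(168 + 26/3) = 1/(530/3) = 3/530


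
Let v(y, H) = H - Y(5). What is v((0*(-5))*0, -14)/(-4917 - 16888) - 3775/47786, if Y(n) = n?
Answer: -81405941/1041973730 ≈ -0.078127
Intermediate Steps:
v(y, H) = -5 + H (v(y, H) = H - 1*5 = H - 5 = -5 + H)
v((0*(-5))*0, -14)/(-4917 - 16888) - 3775/47786 = (-5 - 14)/(-4917 - 16888) - 3775/47786 = -19/(-21805) - 3775*1/47786 = -19*(-1/21805) - 3775/47786 = 19/21805 - 3775/47786 = -81405941/1041973730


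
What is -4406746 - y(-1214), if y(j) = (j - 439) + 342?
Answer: -4405435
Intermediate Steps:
y(j) = -97 + j (y(j) = (-439 + j) + 342 = -97 + j)
-4406746 - y(-1214) = -4406746 - (-97 - 1214) = -4406746 - 1*(-1311) = -4406746 + 1311 = -4405435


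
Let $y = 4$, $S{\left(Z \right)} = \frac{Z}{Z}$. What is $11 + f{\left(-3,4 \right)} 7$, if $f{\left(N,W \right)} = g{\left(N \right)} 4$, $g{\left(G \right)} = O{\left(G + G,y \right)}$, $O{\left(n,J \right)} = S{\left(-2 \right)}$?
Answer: $39$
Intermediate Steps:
$S{\left(Z \right)} = 1$
$O{\left(n,J \right)} = 1$
$g{\left(G \right)} = 1$
$f{\left(N,W \right)} = 4$ ($f{\left(N,W \right)} = 1 \cdot 4 = 4$)
$11 + f{\left(-3,4 \right)} 7 = 11 + 4 \cdot 7 = 11 + 28 = 39$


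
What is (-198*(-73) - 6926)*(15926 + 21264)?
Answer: 279966320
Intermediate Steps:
(-198*(-73) - 6926)*(15926 + 21264) = (14454 - 6926)*37190 = 7528*37190 = 279966320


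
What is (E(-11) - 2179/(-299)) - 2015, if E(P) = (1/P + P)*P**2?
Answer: -1001564/299 ≈ -3349.7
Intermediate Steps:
E(P) = P**2*(P + 1/P) (E(P) = (1/P + P)*P**2 = (P + 1/P)*P**2 = P**2*(P + 1/P))
(E(-11) - 2179/(-299)) - 2015 = ((-11 + (-11)**3) - 2179/(-299)) - 2015 = ((-11 - 1331) - 2179*(-1/299)) - 2015 = (-1342 + 2179/299) - 2015 = -399079/299 - 2015 = -1001564/299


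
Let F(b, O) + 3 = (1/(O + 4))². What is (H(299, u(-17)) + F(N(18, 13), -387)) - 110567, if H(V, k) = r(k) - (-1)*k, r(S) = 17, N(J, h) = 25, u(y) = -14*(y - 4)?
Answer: -16173782450/146689 ≈ -1.1026e+5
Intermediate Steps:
u(y) = 56 - 14*y (u(y) = -14*(-4 + y) = 56 - 14*y)
H(V, k) = 17 + k (H(V, k) = 17 - (-1)*k = 17 + k)
F(b, O) = -3 + (4 + O)⁻² (F(b, O) = -3 + (1/(O + 4))² = -3 + (1/(4 + O))² = -3 + (4 + O)⁻²)
(H(299, u(-17)) + F(N(18, 13), -387)) - 110567 = ((17 + (56 - 14*(-17))) + (-3 + (4 - 387)⁻²)) - 110567 = ((17 + (56 + 238)) + (-3 + (-383)⁻²)) - 110567 = ((17 + 294) + (-3 + 1/146689)) - 110567 = (311 - 440066/146689) - 110567 = 45180213/146689 - 110567 = -16173782450/146689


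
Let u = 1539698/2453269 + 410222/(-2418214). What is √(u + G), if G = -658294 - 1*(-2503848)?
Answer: √16238528720486001513292869916847/2966264720783 ≈ 1358.5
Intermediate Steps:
G = 1845554 (G = -658294 + 2503848 = 1845554)
u = 1358467171827/2966264720783 (u = 1539698*(1/2453269) + 410222*(-1/2418214) = 1539698/2453269 - 205111/1209107 = 1358467171827/2966264720783 ≈ 0.45797)
√(u + G) = √(1358467171827/2966264720783 + 1845554) = √(5474403078967120609/2966264720783) = √16238528720486001513292869916847/2966264720783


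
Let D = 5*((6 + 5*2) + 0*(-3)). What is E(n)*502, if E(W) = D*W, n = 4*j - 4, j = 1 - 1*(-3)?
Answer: 481920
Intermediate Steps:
j = 4 (j = 1 + 3 = 4)
n = 12 (n = 4*4 - 4 = 16 - 4 = 12)
D = 80 (D = 5*((6 + 10) + 0) = 5*(16 + 0) = 5*16 = 80)
E(W) = 80*W
E(n)*502 = (80*12)*502 = 960*502 = 481920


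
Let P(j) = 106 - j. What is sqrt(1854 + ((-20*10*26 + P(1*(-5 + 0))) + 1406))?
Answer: I*sqrt(1829) ≈ 42.767*I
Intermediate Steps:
sqrt(1854 + ((-20*10*26 + P(1*(-5 + 0))) + 1406)) = sqrt(1854 + ((-20*10*26 + (106 - (-5 + 0))) + 1406)) = sqrt(1854 + ((-200*26 + (106 - (-5))) + 1406)) = sqrt(1854 + ((-5200 + (106 - 1*(-5))) + 1406)) = sqrt(1854 + ((-5200 + (106 + 5)) + 1406)) = sqrt(1854 + ((-5200 + 111) + 1406)) = sqrt(1854 + (-5089 + 1406)) = sqrt(1854 - 3683) = sqrt(-1829) = I*sqrt(1829)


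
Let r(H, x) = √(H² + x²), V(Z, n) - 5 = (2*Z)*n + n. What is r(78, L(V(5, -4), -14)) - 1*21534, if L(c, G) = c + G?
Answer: -21534 + √8893 ≈ -21440.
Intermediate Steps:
V(Z, n) = 5 + n + 2*Z*n (V(Z, n) = 5 + ((2*Z)*n + n) = 5 + (2*Z*n + n) = 5 + (n + 2*Z*n) = 5 + n + 2*Z*n)
L(c, G) = G + c
r(78, L(V(5, -4), -14)) - 1*21534 = √(78² + (-14 + (5 - 4 + 2*5*(-4)))²) - 1*21534 = √(6084 + (-14 + (5 - 4 - 40))²) - 21534 = √(6084 + (-14 - 39)²) - 21534 = √(6084 + (-53)²) - 21534 = √(6084 + 2809) - 21534 = √8893 - 21534 = -21534 + √8893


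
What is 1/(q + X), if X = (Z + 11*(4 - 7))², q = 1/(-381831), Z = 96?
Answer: 381831/1515487238 ≈ 0.00025195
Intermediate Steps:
q = -1/381831 ≈ -2.6190e-6
X = 3969 (X = (96 + 11*(4 - 7))² = (96 + 11*(-3))² = (96 - 33)² = 63² = 3969)
1/(q + X) = 1/(-1/381831 + 3969) = 1/(1515487238/381831) = 381831/1515487238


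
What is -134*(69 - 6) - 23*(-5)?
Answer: -8327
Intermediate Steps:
-134*(69 - 6) - 23*(-5) = -134*63 + 115 = -8442 + 115 = -8327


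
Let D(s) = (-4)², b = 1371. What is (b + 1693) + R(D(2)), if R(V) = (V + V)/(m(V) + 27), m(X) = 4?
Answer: 95016/31 ≈ 3065.0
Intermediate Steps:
D(s) = 16
R(V) = 2*V/31 (R(V) = (V + V)/(4 + 27) = (2*V)/31 = (2*V)*(1/31) = 2*V/31)
(b + 1693) + R(D(2)) = (1371 + 1693) + (2/31)*16 = 3064 + 32/31 = 95016/31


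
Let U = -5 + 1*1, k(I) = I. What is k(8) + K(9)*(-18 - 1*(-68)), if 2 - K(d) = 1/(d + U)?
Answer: 98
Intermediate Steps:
U = -4 (U = -5 + 1 = -4)
K(d) = 2 - 1/(-4 + d) (K(d) = 2 - 1/(d - 4) = 2 - 1/(-4 + d))
k(8) + K(9)*(-18 - 1*(-68)) = 8 + ((-9 + 2*9)/(-4 + 9))*(-18 - 1*(-68)) = 8 + ((-9 + 18)/5)*(-18 + 68) = 8 + ((⅕)*9)*50 = 8 + (9/5)*50 = 8 + 90 = 98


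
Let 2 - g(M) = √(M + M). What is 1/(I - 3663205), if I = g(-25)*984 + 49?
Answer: I/(12*(-305099*I + 410*√2)) ≈ -2.7313e-7 + 5.1908e-10*I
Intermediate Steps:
g(M) = 2 - √2*√M (g(M) = 2 - √(M + M) = 2 - √(2*M) = 2 - √2*√M)
I = 2017 - 4920*I*√2 (I = (2 - √2*√(-25))*984 + 49 = (2 - √2*5*I)*984 + 49 = (2 - 5*I*√2)*984 + 49 = (1968 - 4920*I*√2) + 49 = 2017 - 4920*I*√2 ≈ 2017.0 - 6957.9*I)
1/(I - 3663205) = 1/((2017 - 4920*I*√2) - 3663205) = 1/(-3661188 - 4920*I*√2)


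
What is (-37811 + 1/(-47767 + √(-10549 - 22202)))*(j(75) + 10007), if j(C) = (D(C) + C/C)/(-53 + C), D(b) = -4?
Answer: -1726665881191326387/4563438080 - 660453*I*√3639/50197818880 ≈ -3.7837e+8 - 0.00079369*I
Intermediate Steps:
j(C) = -3/(-53 + C) (j(C) = (-4 + C/C)/(-53 + C) = (-4 + 1)/(-53 + C) = -3/(-53 + C))
(-37811 + 1/(-47767 + √(-10549 - 22202)))*(j(75) + 10007) = (-37811 + 1/(-47767 + √(-10549 - 22202)))*(-3/(-53 + 75) + 10007) = (-37811 + 1/(-47767 + √(-32751)))*(-3/22 + 10007) = (-37811 + 1/(-47767 + 3*I*√3639))*(-3*1/22 + 10007) = (-37811 + 1/(-47767 + 3*I*√3639))*(-3/22 + 10007) = (-37811 + 1/(-47767 + 3*I*√3639))*(220151/22) = -8324129461/22 + 220151/(22*(-47767 + 3*I*√3639))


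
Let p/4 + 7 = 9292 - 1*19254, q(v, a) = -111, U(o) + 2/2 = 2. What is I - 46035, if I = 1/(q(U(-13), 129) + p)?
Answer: -1840801546/39987 ≈ -46035.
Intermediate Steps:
U(o) = 1 (U(o) = -1 + 2 = 1)
p = -39876 (p = -28 + 4*(9292 - 1*19254) = -28 + 4*(9292 - 19254) = -28 + 4*(-9962) = -28 - 39848 = -39876)
I = -1/39987 (I = 1/(-111 - 39876) = 1/(-39987) = -1/39987 ≈ -2.5008e-5)
I - 46035 = -1/39987 - 46035 = -1840801546/39987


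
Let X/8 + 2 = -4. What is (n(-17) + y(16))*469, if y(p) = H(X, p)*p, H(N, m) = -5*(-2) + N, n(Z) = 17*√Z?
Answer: -285152 + 7973*I*√17 ≈ -2.8515e+5 + 32874.0*I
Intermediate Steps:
X = -48 (X = -16 + 8*(-4) = -16 - 32 = -48)
H(N, m) = 10 + N
y(p) = -38*p (y(p) = (10 - 48)*p = -38*p)
(n(-17) + y(16))*469 = (17*√(-17) - 38*16)*469 = (17*(I*√17) - 608)*469 = (17*I*√17 - 608)*469 = (-608 + 17*I*√17)*469 = -285152 + 7973*I*√17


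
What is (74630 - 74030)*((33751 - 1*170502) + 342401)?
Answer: 123390000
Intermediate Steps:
(74630 - 74030)*((33751 - 1*170502) + 342401) = 600*((33751 - 170502) + 342401) = 600*(-136751 + 342401) = 600*205650 = 123390000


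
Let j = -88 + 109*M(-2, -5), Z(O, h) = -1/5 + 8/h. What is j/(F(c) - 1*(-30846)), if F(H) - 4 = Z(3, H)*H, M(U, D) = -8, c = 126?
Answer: -400/12847 ≈ -0.031136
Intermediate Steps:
Z(O, h) = -1/5 + 8/h (Z(O, h) = -1*1/5 + 8/h = -1/5 + 8/h)
F(H) = 12 - H/5 (F(H) = 4 + ((40 - H)/(5*H))*H = 4 + (8 - H/5) = 12 - H/5)
j = -960 (j = -88 + 109*(-8) = -88 - 872 = -960)
j/(F(c) - 1*(-30846)) = -960/((12 - 1/5*126) - 1*(-30846)) = -960/((12 - 126/5) + 30846) = -960/(-66/5 + 30846) = -960/154164/5 = -960*5/154164 = -400/12847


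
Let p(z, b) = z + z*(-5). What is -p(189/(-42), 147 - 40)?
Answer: -18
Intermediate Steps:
p(z, b) = -4*z (p(z, b) = z - 5*z = -4*z)
-p(189/(-42), 147 - 40) = -(-4)*189/(-42) = -(-4)*189*(-1/42) = -(-4)*(-9)/2 = -1*18 = -18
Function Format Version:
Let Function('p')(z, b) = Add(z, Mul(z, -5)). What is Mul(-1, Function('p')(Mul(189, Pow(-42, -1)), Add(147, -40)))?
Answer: -18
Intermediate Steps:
Function('p')(z, b) = Mul(-4, z) (Function('p')(z, b) = Add(z, Mul(-5, z)) = Mul(-4, z))
Mul(-1, Function('p')(Mul(189, Pow(-42, -1)), Add(147, -40))) = Mul(-1, Mul(-4, Mul(189, Pow(-42, -1)))) = Mul(-1, Mul(-4, Mul(189, Rational(-1, 42)))) = Mul(-1, Mul(-4, Rational(-9, 2))) = Mul(-1, 18) = -18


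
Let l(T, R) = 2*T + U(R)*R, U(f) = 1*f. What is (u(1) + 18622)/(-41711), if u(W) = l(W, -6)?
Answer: -18660/41711 ≈ -0.44736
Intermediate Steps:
U(f) = f
l(T, R) = R² + 2*T (l(T, R) = 2*T + R*R = 2*T + R² = R² + 2*T)
u(W) = 36 + 2*W (u(W) = (-6)² + 2*W = 36 + 2*W)
(u(1) + 18622)/(-41711) = ((36 + 2*1) + 18622)/(-41711) = ((36 + 2) + 18622)*(-1/41711) = (38 + 18622)*(-1/41711) = 18660*(-1/41711) = -18660/41711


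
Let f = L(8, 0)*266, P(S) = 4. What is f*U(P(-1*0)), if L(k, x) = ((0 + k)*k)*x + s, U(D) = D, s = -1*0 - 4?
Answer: -4256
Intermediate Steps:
s = -4 (s = 0 - 4 = -4)
L(k, x) = -4 + x*k² (L(k, x) = ((0 + k)*k)*x - 4 = (k*k)*x - 4 = k²*x - 4 = x*k² - 4 = -4 + x*k²)
f = -1064 (f = (-4 + 0*8²)*266 = (-4 + 0*64)*266 = (-4 + 0)*266 = -4*266 = -1064)
f*U(P(-1*0)) = -1064*4 = -4256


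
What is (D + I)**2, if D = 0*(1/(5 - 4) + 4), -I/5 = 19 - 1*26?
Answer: 1225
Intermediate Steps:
I = 35 (I = -5*(19 - 1*26) = -5*(19 - 26) = -5*(-7) = 35)
D = 0 (D = 0*(1/1 + 4) = 0*(1 + 4) = 0*5 = 0)
(D + I)**2 = (0 + 35)**2 = 35**2 = 1225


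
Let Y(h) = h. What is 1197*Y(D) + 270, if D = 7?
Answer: 8649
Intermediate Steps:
1197*Y(D) + 270 = 1197*7 + 270 = 8379 + 270 = 8649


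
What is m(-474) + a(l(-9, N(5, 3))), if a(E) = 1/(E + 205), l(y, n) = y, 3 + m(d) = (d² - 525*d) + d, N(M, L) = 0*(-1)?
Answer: 92717605/196 ≈ 4.7305e+5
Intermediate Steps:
N(M, L) = 0
m(d) = -3 + d² - 524*d (m(d) = -3 + ((d² - 525*d) + d) = -3 + (d² - 524*d) = -3 + d² - 524*d)
a(E) = 1/(205 + E)
m(-474) + a(l(-9, N(5, 3))) = (-3 + (-474)² - 524*(-474)) + 1/(205 - 9) = (-3 + 224676 + 248376) + 1/196 = 473049 + 1/196 = 92717605/196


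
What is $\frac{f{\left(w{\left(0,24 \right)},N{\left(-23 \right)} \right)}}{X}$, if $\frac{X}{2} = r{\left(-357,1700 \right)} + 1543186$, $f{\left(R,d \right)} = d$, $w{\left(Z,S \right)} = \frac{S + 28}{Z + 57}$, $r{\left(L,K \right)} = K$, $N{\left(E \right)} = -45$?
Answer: $- \frac{5}{343308} \approx -1.4564 \cdot 10^{-5}$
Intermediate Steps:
$w{\left(Z,S \right)} = \frac{28 + S}{57 + Z}$
$X = 3089772$ ($X = 2 \left(1700 + 1543186\right) = 2 \cdot 1544886 = 3089772$)
$\frac{f{\left(w{\left(0,24 \right)},N{\left(-23 \right)} \right)}}{X} = - \frac{45}{3089772} = \left(-45\right) \frac{1}{3089772} = - \frac{5}{343308}$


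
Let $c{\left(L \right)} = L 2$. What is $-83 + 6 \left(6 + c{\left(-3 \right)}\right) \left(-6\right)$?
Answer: $-83$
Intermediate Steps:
$c{\left(L \right)} = 2 L$
$-83 + 6 \left(6 + c{\left(-3 \right)}\right) \left(-6\right) = -83 + 6 \left(6 + 2 \left(-3\right)\right) \left(-6\right) = -83 + 6 \left(6 - 6\right) \left(-6\right) = -83 + 6 \cdot 0 \left(-6\right) = -83 + 6 \cdot 0 = -83 + 0 = -83$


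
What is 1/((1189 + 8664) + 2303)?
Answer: 1/12156 ≈ 8.2264e-5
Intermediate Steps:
1/((1189 + 8664) + 2303) = 1/(9853 + 2303) = 1/12156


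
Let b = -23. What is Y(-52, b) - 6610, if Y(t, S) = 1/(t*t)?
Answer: -17873439/2704 ≈ -6610.0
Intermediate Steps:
Y(t, S) = t⁻² (Y(t, S) = 1/(t²) = t⁻²)
Y(-52, b) - 6610 = (-52)⁻² - 6610 = 1/2704 - 6610 = -17873439/2704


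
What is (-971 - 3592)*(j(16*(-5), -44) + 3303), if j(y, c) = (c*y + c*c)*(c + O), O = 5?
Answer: 955861803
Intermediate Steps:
j(y, c) = (5 + c)*(c² + c*y) (j(y, c) = (c*y + c*c)*(c + 5) = (c*y + c²)*(5 + c) = (c² + c*y)*(5 + c) = (5 + c)*(c² + c*y))
(-971 - 3592)*(j(16*(-5), -44) + 3303) = (-971 - 3592)*(-44*((-44)² + 5*(-44) + 5*(16*(-5)) - 704*(-5)) + 3303) = -4563*(-44*(1936 - 220 + 5*(-80) - 44*(-80)) + 3303) = -4563*(-44*(1936 - 220 - 400 + 3520) + 3303) = -4563*(-44*4836 + 3303) = -4563*(-212784 + 3303) = -4563*(-209481) = 955861803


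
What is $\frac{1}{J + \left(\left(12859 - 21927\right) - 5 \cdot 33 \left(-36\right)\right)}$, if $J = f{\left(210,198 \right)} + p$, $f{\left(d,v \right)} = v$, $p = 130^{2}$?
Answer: $\frac{1}{13970} \approx 7.1582 \cdot 10^{-5}$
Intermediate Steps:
$p = 16900$
$J = 17098$ ($J = 198 + 16900 = 17098$)
$\frac{1}{J + \left(\left(12859 - 21927\right) - 5 \cdot 33 \left(-36\right)\right)} = \frac{1}{17098 + \left(\left(12859 - 21927\right) - 5 \cdot 33 \left(-36\right)\right)} = \frac{1}{17098 + \left(\left(12859 - 21927\right) - 165 \left(-36\right)\right)} = \frac{1}{17098 - 3128} = \frac{1}{13970}$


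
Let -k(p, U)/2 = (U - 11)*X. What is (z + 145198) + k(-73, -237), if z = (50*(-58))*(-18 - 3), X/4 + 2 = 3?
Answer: 208082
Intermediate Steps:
X = 4 (X = -8 + 4*3 = -8 + 12 = 4)
k(p, U) = 88 - 8*U (k(p, U) = -2*(U - 11)*4 = -2*(-11 + U)*4 = -2*(-44 + 4*U) = 88 - 8*U)
z = 60900 (z = -2900*(-21) = 60900)
(z + 145198) + k(-73, -237) = (60900 + 145198) + (88 - 8*(-237)) = 206098 + (88 + 1896) = 206098 + 1984 = 208082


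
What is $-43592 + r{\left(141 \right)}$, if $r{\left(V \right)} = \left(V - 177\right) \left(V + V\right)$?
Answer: $-53744$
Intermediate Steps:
$r{\left(V \right)} = 2 V \left(-177 + V\right)$ ($r{\left(V \right)} = \left(-177 + V\right) 2 V = 2 V \left(-177 + V\right)$)
$-43592 + r{\left(141 \right)} = -43592 + 2 \cdot 141 \left(-177 + 141\right) = -43592 + 2 \cdot 141 \left(-36\right) = -43592 - 10152 = -53744$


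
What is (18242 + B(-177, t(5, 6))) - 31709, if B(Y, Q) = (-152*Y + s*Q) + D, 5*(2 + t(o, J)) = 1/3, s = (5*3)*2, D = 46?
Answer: 13425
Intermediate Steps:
s = 30 (s = 15*2 = 30)
t(o, J) = -29/15 (t(o, J) = -2 + (1/5)/3 = -2 + (1/5)*(1/3) = -2 + 1/15 = -29/15)
B(Y, Q) = 46 - 152*Y + 30*Q (B(Y, Q) = (-152*Y + 30*Q) + 46 = 46 - 152*Y + 30*Q)
(18242 + B(-177, t(5, 6))) - 31709 = (18242 + (46 - 152*(-177) + 30*(-29/15))) - 31709 = (18242 + (46 + 26904 - 58)) - 31709 = (18242 + 26892) - 31709 = 45134 - 31709 = 13425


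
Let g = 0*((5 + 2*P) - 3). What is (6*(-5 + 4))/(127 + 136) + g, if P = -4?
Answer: -6/263 ≈ -0.022814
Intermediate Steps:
g = 0 (g = 0*((5 + 2*(-4)) - 3) = 0*((5 - 8) - 3) = 0*(-3 - 3) = 0*(-6) = 0)
(6*(-5 + 4))/(127 + 136) + g = (6*(-5 + 4))/(127 + 136) + 0 = (6*(-1))/263 + 0 = -6*1/263 + 0 = -6/263 + 0 = -6/263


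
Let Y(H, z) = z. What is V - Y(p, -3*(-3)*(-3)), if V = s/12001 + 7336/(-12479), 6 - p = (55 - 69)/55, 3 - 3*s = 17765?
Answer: 11644828793/449281437 ≈ 25.919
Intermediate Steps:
s = -17762/3 (s = 1 - ⅓*17765 = 1 - 17765/3 = -17762/3 ≈ -5920.7)
p = 344/55 (p = 6 - (55 - 69)/55 = 6 - (-14)/55 = 6 - 1*(-14/55) = 6 + 14/55 = 344/55 ≈ 6.2545)
V = -485770006/449281437 (V = -17762/3/12001 + 7336/(-12479) = -17762/3*1/12001 + 7336*(-1/12479) = -17762/36003 - 7336/12479 = -485770006/449281437 ≈ -1.0812)
V - Y(p, -3*(-3)*(-3)) = -485770006/449281437 - (-3*(-3))*(-3) = -485770006/449281437 - 9*(-3) = -485770006/449281437 - 1*(-27) = -485770006/449281437 + 27 = 11644828793/449281437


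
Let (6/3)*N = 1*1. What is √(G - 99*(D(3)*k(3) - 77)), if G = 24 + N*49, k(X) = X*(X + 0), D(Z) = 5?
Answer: √12866/2 ≈ 56.714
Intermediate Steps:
N = ½ (N = (1*1)/2 = (½)*1 = ½ ≈ 0.50000)
k(X) = X² (k(X) = X*X = X²)
G = 97/2 (G = 24 + (½)*49 = 24 + 49/2 = 97/2 ≈ 48.500)
√(G - 99*(D(3)*k(3) - 77)) = √(97/2 - 99*(5*3² - 77)) = √(97/2 - 99*(5*9 - 77)) = √(97/2 - 99*(45 - 77)) = √(97/2 - 99*(-32)) = √(97/2 + 3168) = √(6433/2) = √12866/2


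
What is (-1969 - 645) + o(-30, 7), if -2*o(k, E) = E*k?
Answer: -2509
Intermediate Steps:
o(k, E) = -E*k/2
(-1969 - 645) + o(-30, 7) = (-1969 - 645) - 1/2*7*(-30) = -2614 + 105 = -2509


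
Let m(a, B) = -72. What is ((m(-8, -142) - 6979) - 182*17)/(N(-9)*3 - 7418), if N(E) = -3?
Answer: 10145/7427 ≈ 1.3660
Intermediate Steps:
((m(-8, -142) - 6979) - 182*17)/(N(-9)*3 - 7418) = ((-72 - 6979) - 182*17)/(-3*3 - 7418) = (-7051 - 3094)/(-9 - 7418) = -10145/(-7427) = -10145*(-1/7427) = 10145/7427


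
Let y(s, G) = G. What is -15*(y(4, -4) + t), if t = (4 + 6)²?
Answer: -1440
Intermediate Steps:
t = 100 (t = 10² = 100)
-15*(y(4, -4) + t) = -15*(-4 + 100) = -15*96 = -1440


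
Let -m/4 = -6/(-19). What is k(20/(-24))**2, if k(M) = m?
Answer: 576/361 ≈ 1.5956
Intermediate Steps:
m = -24/19 (m = -(-24)/(-19) = -(-24)*(-1)/19 = -4*6/19 = -24/19 ≈ -1.2632)
k(M) = -24/19
k(20/(-24))**2 = (-24/19)**2 = 576/361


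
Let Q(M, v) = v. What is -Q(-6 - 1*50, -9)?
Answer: 9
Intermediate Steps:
-Q(-6 - 1*50, -9) = -1*(-9) = 9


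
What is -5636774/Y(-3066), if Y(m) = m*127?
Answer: 2818387/194691 ≈ 14.476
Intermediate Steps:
Y(m) = 127*m
-5636774/Y(-3066) = -5636774/(127*(-3066)) = -5636774/(-389382) = -5636774*(-1/389382) = 2818387/194691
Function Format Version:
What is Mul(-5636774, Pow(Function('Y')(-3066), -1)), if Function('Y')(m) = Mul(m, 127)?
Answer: Rational(2818387, 194691) ≈ 14.476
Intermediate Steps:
Function('Y')(m) = Mul(127, m)
Mul(-5636774, Pow(Function('Y')(-3066), -1)) = Mul(-5636774, Pow(Mul(127, -3066), -1)) = Mul(-5636774, Pow(-389382, -1)) = Mul(-5636774, Rational(-1, 389382)) = Rational(2818387, 194691)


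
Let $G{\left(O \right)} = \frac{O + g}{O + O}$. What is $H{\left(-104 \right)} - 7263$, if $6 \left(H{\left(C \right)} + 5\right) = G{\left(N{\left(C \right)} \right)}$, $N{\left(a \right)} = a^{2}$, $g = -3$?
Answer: $- \frac{943317443}{129792} \approx -7267.9$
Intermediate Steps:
$G{\left(O \right)} = \frac{-3 + O}{2 O}$ ($G{\left(O \right)} = \frac{O - 3}{O + O} = \frac{-3 + O}{2 O}$)
$H{\left(C \right)} = -5 + \frac{-3 + C^{2}}{12 C^{2}}$ ($H{\left(C \right)} = -5 + \frac{\frac{1}{2} \frac{1}{C^{2}} \left(-3 + C^{2}\right)}{6} = -5 + \frac{-3 + C^{2}}{12 C^{2}}$)
$H{\left(-104 \right)} - 7263 = \left(- \frac{59}{12} - \frac{1}{4 \cdot 10816}\right) - 7263 = \left(- \frac{59}{12} - \frac{1}{43264}\right) - 7263 = - \frac{638147}{129792} - 7263 = - \frac{943317443}{129792}$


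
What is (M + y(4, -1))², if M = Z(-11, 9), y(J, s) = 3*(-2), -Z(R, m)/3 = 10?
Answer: 1296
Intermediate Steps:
Z(R, m) = -30 (Z(R, m) = -3*10 = -30)
y(J, s) = -6
M = -30
(M + y(4, -1))² = (-30 - 6)² = (-36)² = 1296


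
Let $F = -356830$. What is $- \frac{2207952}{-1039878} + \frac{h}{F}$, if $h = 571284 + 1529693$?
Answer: $- \frac{25868449049}{6871475310} \approx -3.7646$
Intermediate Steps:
$h = 2100977$
$- \frac{2207952}{-1039878} + \frac{h}{F} = - \frac{2207952}{-1039878} + \frac{2100977}{-356830} = \left(-2207952\right) \left(- \frac{1}{1039878}\right) + 2100977 \left(- \frac{1}{356830}\right) = \frac{40888}{19257} - \frac{2100977}{356830} = - \frac{25868449049}{6871475310}$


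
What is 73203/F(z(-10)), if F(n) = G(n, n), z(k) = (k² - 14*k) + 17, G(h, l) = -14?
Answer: -73203/14 ≈ -5228.8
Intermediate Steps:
z(k) = 17 + k² - 14*k
F(n) = -14
73203/F(z(-10)) = 73203/(-14) = 73203*(-1/14) = -73203/14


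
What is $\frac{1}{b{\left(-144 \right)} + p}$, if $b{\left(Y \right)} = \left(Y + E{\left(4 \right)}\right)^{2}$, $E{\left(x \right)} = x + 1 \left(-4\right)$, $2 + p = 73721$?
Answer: $\frac{1}{94455} \approx 1.0587 \cdot 10^{-5}$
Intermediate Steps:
$p = 73719$ ($p = -2 + 73721 = 73719$)
$E{\left(x \right)} = -4 + x$ ($E{\left(x \right)} = x - 4 = -4 + x$)
$b{\left(Y \right)} = Y^{2}$ ($b{\left(Y \right)} = \left(Y + \left(-4 + 4\right)\right)^{2} = \left(Y + 0\right)^{2} = Y^{2}$)
$\frac{1}{b{\left(-144 \right)} + p} = \frac{1}{\left(-144\right)^{2} + 73719} = \frac{1}{20736 + 73719} = \frac{1}{94455}$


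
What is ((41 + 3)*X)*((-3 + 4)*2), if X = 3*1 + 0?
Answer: 264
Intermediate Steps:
X = 3 (X = 3 + 0 = 3)
((41 + 3)*X)*((-3 + 4)*2) = ((41 + 3)*3)*((-3 + 4)*2) = (44*3)*(1*2) = 132*2 = 264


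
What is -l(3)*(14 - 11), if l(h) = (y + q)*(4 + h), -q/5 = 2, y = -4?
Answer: 294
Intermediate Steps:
q = -10 (q = -5*2 = -10)
l(h) = -56 - 14*h (l(h) = (-4 - 10)*(4 + h) = -14*(4 + h) = -56 - 14*h)
-l(3)*(14 - 11) = -(-56 - 14*3)*(14 - 11) = -(-56 - 42)*3 = -(-98)*3 = -1*(-294) = 294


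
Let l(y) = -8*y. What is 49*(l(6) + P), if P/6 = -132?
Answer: -41160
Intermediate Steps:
P = -792 (P = 6*(-132) = -792)
49*(l(6) + P) = 49*(-8*6 - 792) = 49*(-48 - 792) = 49*(-840) = -41160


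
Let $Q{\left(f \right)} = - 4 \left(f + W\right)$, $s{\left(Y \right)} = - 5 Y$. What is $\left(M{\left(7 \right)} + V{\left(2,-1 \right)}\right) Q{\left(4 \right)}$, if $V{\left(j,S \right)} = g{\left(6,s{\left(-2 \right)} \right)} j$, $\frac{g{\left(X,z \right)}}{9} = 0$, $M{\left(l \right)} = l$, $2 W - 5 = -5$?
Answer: $-112$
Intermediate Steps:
$W = 0$ ($W = \frac{5}{2} + \frac{1}{2} \left(-5\right) = \frac{5}{2} - \frac{5}{2} = 0$)
$Q{\left(f \right)} = - 4 f$ ($Q{\left(f \right)} = - 4 \left(f + 0\right) = - 4 f$)
$g{\left(X,z \right)} = 0$ ($g{\left(X,z \right)} = 9 \cdot 0 = 0$)
$V{\left(j,S \right)} = 0$ ($V{\left(j,S \right)} = 0 j = 0$)
$\left(M{\left(7 \right)} + V{\left(2,-1 \right)}\right) Q{\left(4 \right)} = \left(7 + 0\right) \left(\left(-4\right) 4\right) = 7 \left(-16\right) = -112$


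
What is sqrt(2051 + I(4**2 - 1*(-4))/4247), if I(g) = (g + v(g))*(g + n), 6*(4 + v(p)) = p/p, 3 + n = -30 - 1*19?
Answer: sqrt(332925375099)/12741 ≈ 45.287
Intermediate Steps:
n = -52 (n = -3 + (-30 - 1*19) = -3 + (-30 - 19) = -3 - 49 = -52)
v(p) = -23/6 (v(p) = -4 + (p/p)/6 = -4 + (1/6)*1 = -4 + 1/6 = -23/6)
I(g) = (-52 + g)*(-23/6 + g) (I(g) = (g - 23/6)*(g - 52) = (-23/6 + g)*(-52 + g) = (-52 + g)*(-23/6 + g))
sqrt(2051 + I(4**2 - 1*(-4))/4247) = sqrt(2051 + (598/3 + (4**2 - 1*(-4))**2 - 335*(4**2 - 1*(-4))/6)/4247) = sqrt(2051 + (598/3 + (16 + 4)**2 - 335*(16 + 4)/6)*(1/4247)) = sqrt(2051 + (598/3 + 20**2 - 335/6*20)*(1/4247)) = sqrt(2051 + (598/3 + 400 - 3350/3)*(1/4247)) = sqrt(2051 - 1552/3*1/4247) = sqrt(2051 - 1552/12741) = sqrt(26130239/12741) = sqrt(332925375099)/12741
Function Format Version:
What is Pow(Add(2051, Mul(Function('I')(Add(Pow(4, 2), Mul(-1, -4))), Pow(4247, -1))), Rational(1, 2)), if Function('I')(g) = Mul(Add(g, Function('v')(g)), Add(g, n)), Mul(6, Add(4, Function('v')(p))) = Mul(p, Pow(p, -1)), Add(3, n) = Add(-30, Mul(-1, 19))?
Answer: Mul(Rational(1, 12741), Pow(332925375099, Rational(1, 2))) ≈ 45.287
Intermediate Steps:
n = -52 (n = Add(-3, Add(-30, Mul(-1, 19))) = Add(-3, Add(-30, -19)) = Add(-3, -49) = -52)
Function('v')(p) = Rational(-23, 6) (Function('v')(p) = Add(-4, Mul(Rational(1, 6), Mul(p, Pow(p, -1)))) = Add(-4, Mul(Rational(1, 6), 1)) = Add(-4, Rational(1, 6)) = Rational(-23, 6))
Function('I')(g) = Mul(Add(-52, g), Add(Rational(-23, 6), g)) (Function('I')(g) = Mul(Add(g, Rational(-23, 6)), Add(g, -52)) = Mul(Add(Rational(-23, 6), g), Add(-52, g)) = Mul(Add(-52, g), Add(Rational(-23, 6), g)))
Pow(Add(2051, Mul(Function('I')(Add(Pow(4, 2), Mul(-1, -4))), Pow(4247, -1))), Rational(1, 2)) = Pow(Add(2051, Mul(Add(Rational(598, 3), Pow(Add(Pow(4, 2), Mul(-1, -4)), 2), Mul(Rational(-335, 6), Add(Pow(4, 2), Mul(-1, -4)))), Pow(4247, -1))), Rational(1, 2)) = Pow(Add(2051, Mul(Add(Rational(598, 3), Pow(Add(16, 4), 2), Mul(Rational(-335, 6), Add(16, 4))), Rational(1, 4247))), Rational(1, 2)) = Pow(Add(2051, Mul(Add(Rational(598, 3), Pow(20, 2), Mul(Rational(-335, 6), 20)), Rational(1, 4247))), Rational(1, 2)) = Pow(Add(2051, Mul(Add(Rational(598, 3), 400, Rational(-3350, 3)), Rational(1, 4247))), Rational(1, 2)) = Pow(Add(2051, Mul(Rational(-1552, 3), Rational(1, 4247))), Rational(1, 2)) = Pow(Add(2051, Rational(-1552, 12741)), Rational(1, 2)) = Pow(Rational(26130239, 12741), Rational(1, 2)) = Mul(Rational(1, 12741), Pow(332925375099, Rational(1, 2)))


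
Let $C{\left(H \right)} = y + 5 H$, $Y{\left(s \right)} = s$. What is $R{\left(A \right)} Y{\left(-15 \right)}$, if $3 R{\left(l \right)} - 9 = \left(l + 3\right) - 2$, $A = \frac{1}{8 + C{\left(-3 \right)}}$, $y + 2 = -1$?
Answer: $- \frac{99}{2} \approx -49.5$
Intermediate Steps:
$y = -3$ ($y = -2 - 1 = -3$)
$C{\left(H \right)} = -3 + 5 H$
$A = - \frac{1}{10}$ ($A = \frac{1}{8 + \left(-3 + 5 \left(-3\right)\right)} = \frac{1}{8 - 18} = \frac{1}{-10} = - \frac{1}{10} \approx -0.1$)
$R{\left(l \right)} = \frac{10}{3} + \frac{l}{3}$ ($R{\left(l \right)} = 3 + \frac{\left(l + 3\right) - 2}{3} = 3 + \frac{\left(3 + l\right) - 2}{3} = 3 + \frac{1 + l}{3} = 3 + \left(\frac{1}{3} + \frac{l}{3}\right) = \frac{10}{3} + \frac{l}{3}$)
$R{\left(A \right)} Y{\left(-15 \right)} = \left(\frac{10}{3} + \frac{1}{3} \left(- \frac{1}{10}\right)\right) \left(-15\right) = \left(\frac{10}{3} - \frac{1}{30}\right) \left(-15\right) = \frac{33}{10} \left(-15\right) = - \frac{99}{2}$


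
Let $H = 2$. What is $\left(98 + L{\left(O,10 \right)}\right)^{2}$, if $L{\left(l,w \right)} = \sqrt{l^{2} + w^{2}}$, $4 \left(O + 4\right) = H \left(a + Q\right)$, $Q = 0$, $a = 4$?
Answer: $9708 + 392 \sqrt{26} \approx 11707.0$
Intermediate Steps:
$O = -2$ ($O = -4 + \frac{2 \left(4 + 0\right)}{4} = -4 + \frac{2 \cdot 4}{4} = -4 + \frac{1}{4} \cdot 8 = -4 + 2 = -2$)
$\left(98 + L{\left(O,10 \right)}\right)^{2} = \left(98 + \sqrt{\left(-2\right)^{2} + 10^{2}}\right)^{2} = \left(98 + \sqrt{4 + 100}\right)^{2} = \left(98 + \sqrt{104}\right)^{2} = \left(98 + 2 \sqrt{26}\right)^{2}$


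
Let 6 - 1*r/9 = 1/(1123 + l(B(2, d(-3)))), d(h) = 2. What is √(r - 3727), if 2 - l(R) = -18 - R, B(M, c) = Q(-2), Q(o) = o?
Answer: I*√4781819182/1141 ≈ 60.605*I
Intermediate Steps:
B(M, c) = -2
l(R) = 20 + R (l(R) = 2 - (-18 - R) = 2 + (18 + R) = 20 + R)
r = 61605/1141 (r = 54 - 9/(1123 + (20 - 2)) = 54 - 9/(1123 + 18) = 54 - 9/1141 = 61605/1141 ≈ 53.992)
√(r - 3727) = √(61605/1141 - 3727) = √(-4190902/1141) = I*√4781819182/1141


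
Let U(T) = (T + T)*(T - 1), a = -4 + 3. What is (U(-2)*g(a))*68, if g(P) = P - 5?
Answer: -4896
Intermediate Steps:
a = -1
U(T) = 2*T*(-1 + T) (U(T) = (2*T)*(-1 + T) = 2*T*(-1 + T))
g(P) = -5 + P
(U(-2)*g(a))*68 = ((2*(-2)*(-1 - 2))*(-5 - 1))*68 = ((2*(-2)*(-3))*(-6))*68 = (12*(-6))*68 = -72*68 = -4896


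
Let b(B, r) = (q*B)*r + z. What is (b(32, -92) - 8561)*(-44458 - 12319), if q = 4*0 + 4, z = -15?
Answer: 1155525504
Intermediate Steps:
q = 4 (q = 0 + 4 = 4)
b(B, r) = -15 + 4*B*r (b(B, r) = (4*B)*r - 15 = 4*B*r - 15 = -15 + 4*B*r)
(b(32, -92) - 8561)*(-44458 - 12319) = ((-15 + 4*32*(-92)) - 8561)*(-44458 - 12319) = ((-15 - 11776) - 8561)*(-56777) = (-11791 - 8561)*(-56777) = -20352*(-56777) = 1155525504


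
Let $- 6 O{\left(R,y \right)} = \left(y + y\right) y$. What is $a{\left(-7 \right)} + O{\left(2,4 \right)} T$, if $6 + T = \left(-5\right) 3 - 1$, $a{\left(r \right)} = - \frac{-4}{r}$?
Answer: $\frac{2452}{21} \approx 116.76$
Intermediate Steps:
$a{\left(r \right)} = \frac{4}{r}$
$O{\left(R,y \right)} = - \frac{y^{2}}{3}$ ($O{\left(R,y \right)} = - \frac{\left(y + y\right) y}{6} = - \frac{2 y y}{6} = - \frac{2 y^{2}}{6} = - \frac{y^{2}}{3}$)
$T = -22$ ($T = -6 - 16 = -22$)
$a{\left(-7 \right)} + O{\left(2,4 \right)} T = \frac{4}{-7} + - \frac{4^{2}}{3} \left(-22\right) = 4 \left(- \frac{1}{7}\right) + \left(- \frac{1}{3}\right) 16 \left(-22\right) = - \frac{4}{7} - - \frac{352}{3} = - \frac{4}{7} + \frac{352}{3} = \frac{2452}{21}$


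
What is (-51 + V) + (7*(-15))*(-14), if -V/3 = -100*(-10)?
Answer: -1581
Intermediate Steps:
V = -3000 (V = -(-300)*(-10) = -3*1000 = -3000)
(-51 + V) + (7*(-15))*(-14) = (-51 - 3000) + (7*(-15))*(-14) = -3051 - 105*(-14) = -3051 + 1470 = -1581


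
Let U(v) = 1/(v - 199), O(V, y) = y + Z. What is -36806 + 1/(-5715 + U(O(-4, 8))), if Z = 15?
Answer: -37020984022/1005841 ≈ -36806.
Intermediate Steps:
O(V, y) = 15 + y (O(V, y) = y + 15 = 15 + y)
U(v) = 1/(-199 + v)
-36806 + 1/(-5715 + U(O(-4, 8))) = -36806 + 1/(-5715 + 1/(-199 + (15 + 8))) = -36806 + 1/(-5715 + 1/(-199 + 23)) = -36806 + 1/(-5715 + 1/(-176)) = -36806 + 1/(-5715 - 1/176) = -36806 + 1/(-1005841/176) = -36806 - 176/1005841 = -37020984022/1005841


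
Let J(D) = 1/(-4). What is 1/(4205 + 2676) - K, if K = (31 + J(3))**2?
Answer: -104102633/110096 ≈ -945.56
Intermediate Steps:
J(D) = -1/4
K = 15129/16 (K = (31 - 1/4)**2 = (123/4)**2 = 15129/16 ≈ 945.56)
1/(4205 + 2676) - K = 1/(4205 + 2676) - 1*15129/16 = 1/6881 - 15129/16 = -104102633/110096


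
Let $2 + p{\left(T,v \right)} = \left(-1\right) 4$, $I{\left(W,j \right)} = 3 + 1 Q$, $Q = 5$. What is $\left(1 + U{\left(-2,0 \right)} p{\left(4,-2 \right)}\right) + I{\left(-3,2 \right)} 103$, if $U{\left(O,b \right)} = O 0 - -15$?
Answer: $735$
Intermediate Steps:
$U{\left(O,b \right)} = 15$ ($U{\left(O,b \right)} = 0 + 15 = 15$)
$I{\left(W,j \right)} = 8$ ($I{\left(W,j \right)} = 3 + 1 \cdot 5 = 3 + 5 = 8$)
$p{\left(T,v \right)} = -6$ ($p{\left(T,v \right)} = -2 - 4 = -6$)
$\left(1 + U{\left(-2,0 \right)} p{\left(4,-2 \right)}\right) + I{\left(-3,2 \right)} 103 = \left(1 + 15 \left(-6\right)\right) + 8 \cdot 103 = \left(1 - 90\right) + 824 = -89 + 824 = 735$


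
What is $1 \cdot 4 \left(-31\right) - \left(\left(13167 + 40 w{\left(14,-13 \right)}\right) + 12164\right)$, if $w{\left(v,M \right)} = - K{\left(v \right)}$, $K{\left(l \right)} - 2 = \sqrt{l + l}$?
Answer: $-25375 + 80 \sqrt{7} \approx -25163.0$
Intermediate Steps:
$K{\left(l \right)} = 2 + \sqrt{2} \sqrt{l}$ ($K{\left(l \right)} = 2 + \sqrt{l + l} = 2 + \sqrt{2 l} = 2 + \sqrt{2} \sqrt{l}$)
$w{\left(v,M \right)} = -2 - \sqrt{2} \sqrt{v}$ ($w{\left(v,M \right)} = - (2 + \sqrt{2} \sqrt{v}) = -2 - \sqrt{2} \sqrt{v}$)
$1 \cdot 4 \left(-31\right) - \left(\left(13167 + 40 w{\left(14,-13 \right)}\right) + 12164\right) = 1 \cdot 4 \left(-31\right) - \left(\left(13167 + 40 \left(-2 - \sqrt{2} \sqrt{14}\right)\right) + 12164\right) = 4 \left(-31\right) - \left(\left(13167 + 40 \left(-2 - 2 \sqrt{7}\right)\right) + 12164\right) = -124 - \left(\left(13167 - \left(80 + 80 \sqrt{7}\right)\right) + 12164\right) = -124 - \left(\left(13087 - 80 \sqrt{7}\right) + 12164\right) = -124 - \left(25251 - 80 \sqrt{7}\right) = -25375 + 80 \sqrt{7}$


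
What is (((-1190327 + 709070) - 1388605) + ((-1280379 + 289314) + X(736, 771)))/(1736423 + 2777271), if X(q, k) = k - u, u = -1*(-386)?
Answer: -1430271/2256847 ≈ -0.63375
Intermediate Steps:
u = 386
X(q, k) = -386 + k (X(q, k) = k - 1*386 = k - 386 = -386 + k)
(((-1190327 + 709070) - 1388605) + ((-1280379 + 289314) + X(736, 771)))/(1736423 + 2777271) = (((-1190327 + 709070) - 1388605) + ((-1280379 + 289314) + (-386 + 771)))/(1736423 + 2777271) = ((-481257 - 1388605) + (-991065 + 385))/4513694 = (-1869862 - 990680)*(1/4513694) = -2860542*1/4513694 = -1430271/2256847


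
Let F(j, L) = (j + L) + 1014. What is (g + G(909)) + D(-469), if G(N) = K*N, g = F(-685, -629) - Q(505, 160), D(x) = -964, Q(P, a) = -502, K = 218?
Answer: 197400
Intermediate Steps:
F(j, L) = 1014 + L + j (F(j, L) = (L + j) + 1014 = 1014 + L + j)
g = 202 (g = (1014 - 629 - 685) - 1*(-502) = -300 + 502 = 202)
G(N) = 218*N
(g + G(909)) + D(-469) = (202 + 218*909) - 964 = (202 + 198162) - 964 = 198364 - 964 = 197400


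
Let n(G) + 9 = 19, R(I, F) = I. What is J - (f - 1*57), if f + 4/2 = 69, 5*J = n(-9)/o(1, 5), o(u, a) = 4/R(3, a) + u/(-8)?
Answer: -242/29 ≈ -8.3448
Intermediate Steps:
o(u, a) = 4/3 - u/8 (o(u, a) = 4/3 + u/(-8) = 4*(⅓) + u*(-⅛) = 4/3 - u/8)
n(G) = 10 (n(G) = -9 + 19 = 10)
J = 48/29 (J = (10/(4/3 - ⅛*1))/5 = (10/(4/3 - ⅛))/5 = (10/(29/24))/5 = (10*(24/29))/5 = (⅕)*(240/29) = 48/29 ≈ 1.6552)
f = 67 (f = -2 + 69 = 67)
J - (f - 1*57) = 48/29 - (67 - 1*57) = 48/29 - (67 - 57) = 48/29 - 1*10 = 48/29 - 10 = -242/29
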